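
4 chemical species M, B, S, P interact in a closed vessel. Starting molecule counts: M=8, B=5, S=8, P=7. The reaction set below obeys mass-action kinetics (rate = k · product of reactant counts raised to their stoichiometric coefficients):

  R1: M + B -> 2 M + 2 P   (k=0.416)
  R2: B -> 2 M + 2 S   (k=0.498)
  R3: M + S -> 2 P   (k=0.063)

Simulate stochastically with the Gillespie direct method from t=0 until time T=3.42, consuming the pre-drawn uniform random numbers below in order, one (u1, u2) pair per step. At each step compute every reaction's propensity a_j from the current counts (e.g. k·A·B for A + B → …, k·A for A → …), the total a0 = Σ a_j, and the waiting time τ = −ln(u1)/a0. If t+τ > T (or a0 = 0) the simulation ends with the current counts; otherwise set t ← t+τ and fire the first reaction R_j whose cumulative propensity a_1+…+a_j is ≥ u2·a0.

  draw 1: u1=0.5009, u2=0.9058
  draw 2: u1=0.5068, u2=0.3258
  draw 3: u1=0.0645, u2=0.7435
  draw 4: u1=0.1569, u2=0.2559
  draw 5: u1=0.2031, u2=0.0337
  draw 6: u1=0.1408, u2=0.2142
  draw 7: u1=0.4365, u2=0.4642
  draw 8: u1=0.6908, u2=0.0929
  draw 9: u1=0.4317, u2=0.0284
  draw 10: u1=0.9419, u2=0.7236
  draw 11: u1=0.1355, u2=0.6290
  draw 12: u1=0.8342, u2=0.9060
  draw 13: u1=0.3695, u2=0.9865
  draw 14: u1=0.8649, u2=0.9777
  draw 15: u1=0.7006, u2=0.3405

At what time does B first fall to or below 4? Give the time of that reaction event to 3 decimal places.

Threshold first reached at t = 0.064

t=0.000: M=8 B=5 S=8 P=7
Draw 1: a1=16.640, a2=2.490, a3=4.032, a0=23.162; τ=−ln(0.5009)/23.162=0.030 → t=0.030; u2·a0=0.9058·23.162=20.980; a1+a2=19.130 < 20.980 ≤ a1+…+a3=23.162 → R3 fires; M=7 B=5 S=7 P=9
Draw 2: a1=14.560, a2=2.490, a3=3.087, a0=20.137; τ=−ln(0.5068)/20.137=0.034 → t=0.064; u2·a0=0.3258·20.137=6.561 ≤ a1=14.560 → R1 fires; M=8 B=4 S=7 P=11
Draw 3: a1=13.312, a2=1.992, a3=3.528, a0=18.832; τ=−ln(0.0645)/18.832=0.146 → t=0.209; u2·a0=0.7435·18.832=14.002; a1=13.312 < 14.002 ≤ a1+a2=15.304 → R2 fires; M=10 B=3 S=9 P=11
Draw 4: a1=12.480, a2=1.494, a3=5.670, a0=19.644; τ=−ln(0.1569)/19.644=0.094 → t=0.303; u2·a0=0.2559·19.644=5.027 ≤ a1=12.480 → R1 fires; M=11 B=2 S=9 P=13
Draw 5: a1=9.152, a2=0.996, a3=6.237, a0=16.385; τ=−ln(0.2031)/16.385=0.097 → t=0.401; u2·a0=0.0337·16.385=0.552 ≤ a1=9.152 → R1 fires; M=12 B=1 S=9 P=15
Draw 6: a1=4.992, a2=0.498, a3=6.804, a0=12.294; τ=−ln(0.1408)/12.294=0.159 → t=0.560; u2·a0=0.2142·12.294=2.633 ≤ a1=4.992 → R1 fires; M=13 B=0 S=9 P=17
Draw 7: a1=0.000, a2=0.000, a3=7.371, a0=7.371; τ=−ln(0.4365)/7.371=0.112 → t=0.673; u2·a0=0.4642·7.371=3.422; a1+a2=0.000 < 3.422 ≤ a1+…+a3=7.371 → R3 fires; M=12 B=0 S=8 P=19
Draw 8: a1=0.000, a2=0.000, a3=6.048, a0=6.048; τ=−ln(0.6908)/6.048=0.061 → t=0.734; u2·a0=0.0929·6.048=0.562; a1+a2=0.000 < 0.562 ≤ a1+…+a3=6.048 → R3 fires; M=11 B=0 S=7 P=21
Draw 9: a1=0.000, a2=0.000, a3=4.851, a0=4.851; τ=−ln(0.4317)/4.851=0.173 → t=0.907; u2·a0=0.0284·4.851=0.138; a1+a2=0.000 < 0.138 ≤ a1+…+a3=4.851 → R3 fires; M=10 B=0 S=6 P=23
Draw 10: a1=0.000, a2=0.000, a3=3.780, a0=3.780; τ=−ln(0.9419)/3.780=0.016 → t=0.923; u2·a0=0.7236·3.780=2.735; a1+a2=0.000 < 2.735 ≤ a1+…+a3=3.780 → R3 fires; M=9 B=0 S=5 P=25
Draw 11: a1=0.000, a2=0.000, a3=2.835, a0=2.835; τ=−ln(0.1355)/2.835=0.705 → t=1.628; u2·a0=0.6290·2.835=1.783; a1+a2=0.000 < 1.783 ≤ a1+…+a3=2.835 → R3 fires; M=8 B=0 S=4 P=27
Draw 12: a1=0.000, a2=0.000, a3=2.016, a0=2.016; τ=−ln(0.8342)/2.016=0.090 → t=1.718; u2·a0=0.9060·2.016=1.826; a1+a2=0.000 < 1.826 ≤ a1+…+a3=2.016 → R3 fires; M=7 B=0 S=3 P=29
Draw 13: a1=0.000, a2=0.000, a3=1.323, a0=1.323; τ=−ln(0.3695)/1.323=0.753 → t=2.470; u2·a0=0.9865·1.323=1.305; a1+a2=0.000 < 1.305 ≤ a1+…+a3=1.323 → R3 fires; M=6 B=0 S=2 P=31
Draw 14: a1=0.000, a2=0.000, a3=0.756, a0=0.756; τ=−ln(0.8649)/0.756=0.192 → t=2.662; u2·a0=0.9777·0.756=0.739; a1+a2=0.000 < 0.739 ≤ a1+…+a3=0.756 → R3 fires; M=5 B=0 S=1 P=33
Draw 15: a1=0.000, a2=0.000, a3=0.315, a0=0.315; τ=−ln(0.7006)/0.315=1.130 → t=3.792 > T=3.42: stop.
B first becomes ≤ 4 when it reaches 4 at the event at t=0.064.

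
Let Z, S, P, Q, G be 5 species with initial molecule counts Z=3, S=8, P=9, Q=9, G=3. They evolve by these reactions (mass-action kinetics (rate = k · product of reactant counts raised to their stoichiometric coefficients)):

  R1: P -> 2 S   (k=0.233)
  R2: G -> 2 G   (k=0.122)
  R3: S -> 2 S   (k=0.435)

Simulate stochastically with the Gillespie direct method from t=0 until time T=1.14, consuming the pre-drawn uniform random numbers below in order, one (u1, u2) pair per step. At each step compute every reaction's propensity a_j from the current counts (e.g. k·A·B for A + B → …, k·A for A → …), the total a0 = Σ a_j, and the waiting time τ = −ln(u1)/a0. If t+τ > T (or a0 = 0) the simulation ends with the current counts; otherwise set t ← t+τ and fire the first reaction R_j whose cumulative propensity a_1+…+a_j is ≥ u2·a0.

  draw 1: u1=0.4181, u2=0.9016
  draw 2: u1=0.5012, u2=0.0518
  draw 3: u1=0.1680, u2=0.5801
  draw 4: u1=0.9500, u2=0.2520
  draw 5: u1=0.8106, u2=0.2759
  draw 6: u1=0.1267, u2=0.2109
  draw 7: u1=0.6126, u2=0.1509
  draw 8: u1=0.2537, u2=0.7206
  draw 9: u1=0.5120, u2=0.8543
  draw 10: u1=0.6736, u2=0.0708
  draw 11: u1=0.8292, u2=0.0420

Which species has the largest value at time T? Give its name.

Dominant species at T: S

t=0.000: Z=3 S=8 P=9 Q=9 G=3
Draw 1: a1=2.097, a2=0.366, a3=3.480, a0=5.943; τ=−ln(0.4181)/5.943=0.147 → t=0.147; u2·a0=0.9016·5.943=5.358; a1+a2=2.463 < 5.358 ≤ a1+…+a3=5.943 → R3 fires; Z=3 S=9 P=9 Q=9 G=3
Draw 2: a1=2.097, a2=0.366, a3=3.915, a0=6.378; τ=−ln(0.5012)/6.378=0.108 → t=0.255; u2·a0=0.0518·6.378=0.330 ≤ a1=2.097 → R1 fires; Z=3 S=11 P=8 Q=9 G=3
Draw 3: a1=1.864, a2=0.366, a3=4.785, a0=7.015; τ=−ln(0.1680)/7.015=0.254 → t=0.509; u2·a0=0.5801·7.015=4.069; a1+a2=2.230 < 4.069 ≤ a1+…+a3=7.015 → R3 fires; Z=3 S=12 P=8 Q=9 G=3
Draw 4: a1=1.864, a2=0.366, a3=5.220, a0=7.450; τ=−ln(0.9500)/7.450=0.007 → t=0.516; u2·a0=0.2520·7.450=1.877; a1=1.864 < 1.877 ≤ a1+a2=2.230 → R2 fires; Z=3 S=12 P=8 Q=9 G=4
Draw 5: a1=1.864, a2=0.488, a3=5.220, a0=7.572; τ=−ln(0.8106)/7.572=0.028 → t=0.544; u2·a0=0.2759·7.572=2.089; a1=1.864 < 2.089 ≤ a1+a2=2.352 → R2 fires; Z=3 S=12 P=8 Q=9 G=5
Draw 6: a1=1.864, a2=0.610, a3=5.220, a0=7.694; τ=−ln(0.1267)/7.694=0.269 → t=0.812; u2·a0=0.2109·7.694=1.623 ≤ a1=1.864 → R1 fires; Z=3 S=14 P=7 Q=9 G=5
Draw 7: a1=1.631, a2=0.610, a3=6.090, a0=8.331; τ=−ln(0.6126)/8.331=0.059 → t=0.871; u2·a0=0.1509·8.331=1.257 ≤ a1=1.631 → R1 fires; Z=3 S=16 P=6 Q=9 G=5
Draw 8: a1=1.398, a2=0.610, a3=6.960, a0=8.968; τ=−ln(0.2537)/8.968=0.153 → t=1.024; u2·a0=0.7206·8.968=6.462; a1+a2=2.008 < 6.462 ≤ a1+…+a3=8.968 → R3 fires; Z=3 S=17 P=6 Q=9 G=5
Draw 9: a1=1.398, a2=0.610, a3=7.395, a0=9.403; τ=−ln(0.5120)/9.403=0.071 → t=1.095; u2·a0=0.8543·9.403=8.033; a1+a2=2.008 < 8.033 ≤ a1+…+a3=9.403 → R3 fires; Z=3 S=18 P=6 Q=9 G=5
Draw 10: a1=1.398, a2=0.610, a3=7.830, a0=9.838; τ=−ln(0.6736)/9.838=0.040 → t=1.136; u2·a0=0.0708·9.838=0.697 ≤ a1=1.398 → R1 fires; Z=3 S=20 P=5 Q=9 G=5
Draw 11: a1=1.165, a2=0.610, a3=8.700, a0=10.475; τ=−ln(0.8292)/10.475=0.018 → t=1.153 > T=1.14: stop.
At T=1.14: Z=3 S=20 P=5 Q=9 G=5; the largest is S.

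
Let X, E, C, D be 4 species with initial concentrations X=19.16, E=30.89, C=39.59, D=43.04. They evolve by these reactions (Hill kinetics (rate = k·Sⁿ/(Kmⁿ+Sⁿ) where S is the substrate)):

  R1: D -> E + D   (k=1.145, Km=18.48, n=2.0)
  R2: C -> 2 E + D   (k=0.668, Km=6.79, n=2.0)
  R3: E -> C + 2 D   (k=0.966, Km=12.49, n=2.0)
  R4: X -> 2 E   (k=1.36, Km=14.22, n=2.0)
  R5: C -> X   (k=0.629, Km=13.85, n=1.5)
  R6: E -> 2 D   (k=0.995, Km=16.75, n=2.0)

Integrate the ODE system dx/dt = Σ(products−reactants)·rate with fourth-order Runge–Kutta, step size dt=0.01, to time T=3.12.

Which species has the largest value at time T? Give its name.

RK4 with dt=0.01: 312 steps to T=3.12. Trajectory (selected grid times):
t=0.00: X=19.16 E=30.89 C=39.59 D=43.04
t=0.35: X=19.04 E=31.73 C=39.47 D=44.39
t=0.69: X=18.92 E=32.55 C=39.36 D=45.72
t=1.04: X=18.80 E=33.38 C=39.25 D=47.09
t=1.39: X=18.68 E=34.21 C=39.14 D=48.47
t=1.73: X=18.56 E=35.01 C=39.03 D=49.82
t=2.08: X=18.44 E=35.84 C=38.92 D=51.22
t=2.43: X=18.33 E=36.65 C=38.81 D=52.62
t=2.77: X=18.21 E=37.44 C=38.71 D=53.99
t=3.12: X=18.10 E=38.25 C=38.61 D=55.41
At T=3.12: X=18.10 E=38.25 C=38.61 D=55.41; the largest is D.

Dominant species at T: D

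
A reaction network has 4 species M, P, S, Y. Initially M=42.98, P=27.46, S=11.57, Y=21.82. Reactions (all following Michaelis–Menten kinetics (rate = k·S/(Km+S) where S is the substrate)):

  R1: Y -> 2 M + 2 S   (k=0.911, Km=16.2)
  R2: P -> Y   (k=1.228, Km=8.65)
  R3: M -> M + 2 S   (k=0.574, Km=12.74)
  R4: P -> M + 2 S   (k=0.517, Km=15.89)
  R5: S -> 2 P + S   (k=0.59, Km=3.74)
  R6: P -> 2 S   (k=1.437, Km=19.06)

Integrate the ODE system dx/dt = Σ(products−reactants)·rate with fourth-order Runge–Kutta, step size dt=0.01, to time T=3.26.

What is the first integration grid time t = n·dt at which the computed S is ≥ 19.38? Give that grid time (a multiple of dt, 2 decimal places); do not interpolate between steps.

Threshold first reached at t = 1.84

RK4 with dt=0.01: 326 steps to T=3.26. Trajectory (selected grid times):
t=0.00: M=42.98 P=27.46 S=11.57 Y=21.82
t=0.36: M=43.47 P=27.03 S=13.11 Y=21.97
t=0.72: M=43.97 P=26.61 S=14.65 Y=22.11
t=1.09: M=44.48 P=26.19 S=16.22 Y=22.26
t=1.45: M=44.97 P=25.79 S=17.75 Y=22.40
t=1.81: M=45.47 P=25.40 S=19.28 Y=22.54
t=1.83: M=45.50 P=25.38 S=19.36 Y=22.55
t=1.84: M=45.51 P=25.37 S=19.41 Y=22.55
t=2.17: M=45.97 P=25.02 S=20.80 Y=22.68
t=2.54: M=46.48 P=24.64 S=22.36 Y=22.82
t=2.90: M=46.97 P=24.28 S=23.88 Y=22.95
t=3.26: M=47.47 P=23.92 S=25.39 Y=23.09
S(1.83)=19.363 < 19.38 but S(1.84)=19.405 ≥ 19.38, so the first grid time is t=1.84.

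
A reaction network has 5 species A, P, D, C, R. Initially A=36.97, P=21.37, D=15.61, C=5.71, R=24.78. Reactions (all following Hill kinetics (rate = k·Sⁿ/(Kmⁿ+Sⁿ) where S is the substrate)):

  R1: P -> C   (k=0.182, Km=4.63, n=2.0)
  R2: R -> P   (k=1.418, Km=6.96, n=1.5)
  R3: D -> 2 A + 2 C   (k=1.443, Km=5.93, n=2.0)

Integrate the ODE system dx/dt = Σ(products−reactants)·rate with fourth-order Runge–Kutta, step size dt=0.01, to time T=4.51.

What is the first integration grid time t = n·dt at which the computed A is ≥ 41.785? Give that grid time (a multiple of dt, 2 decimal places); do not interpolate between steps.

Threshold first reached at t = 1.96

RK4 with dt=0.01: 451 steps to T=4.51. Trajectory (selected grid times):
t=0.00: A=36.97 P=21.37 D=15.61 C=5.71 R=24.78
t=0.50: A=38.22 P=21.90 D=14.98 C=7.05 R=24.16
t=1.00: A=39.46 P=22.42 D=14.36 C=8.38 R=23.55
t=1.50: A=40.69 P=22.95 D=13.75 C=9.69 R=22.94
t=1.95: A=41.78 P=23.41 D=13.21 C=10.86 R=22.40
t=1.96: A=41.80 P=23.42 D=13.19 C=10.88 R=22.39
t=2.00: A=41.90 P=23.46 D=13.15 C=10.99 R=22.34
t=2.51: A=43.11 P=23.99 D=12.54 C=12.29 R=21.72
t=3.01: A=44.28 P=24.50 D=11.96 C=13.55 R=21.12
t=3.51: A=45.43 P=25.01 D=11.38 C=14.78 R=20.53
t=4.01: A=46.55 P=25.51 D=10.82 C=15.99 R=19.94
t=4.51: A=47.64 P=26.00 D=10.27 C=17.18 R=19.35
A(1.95)=41.778 < 41.785 but A(1.96)=41.802 ≥ 41.785, so the first grid time is t=1.96.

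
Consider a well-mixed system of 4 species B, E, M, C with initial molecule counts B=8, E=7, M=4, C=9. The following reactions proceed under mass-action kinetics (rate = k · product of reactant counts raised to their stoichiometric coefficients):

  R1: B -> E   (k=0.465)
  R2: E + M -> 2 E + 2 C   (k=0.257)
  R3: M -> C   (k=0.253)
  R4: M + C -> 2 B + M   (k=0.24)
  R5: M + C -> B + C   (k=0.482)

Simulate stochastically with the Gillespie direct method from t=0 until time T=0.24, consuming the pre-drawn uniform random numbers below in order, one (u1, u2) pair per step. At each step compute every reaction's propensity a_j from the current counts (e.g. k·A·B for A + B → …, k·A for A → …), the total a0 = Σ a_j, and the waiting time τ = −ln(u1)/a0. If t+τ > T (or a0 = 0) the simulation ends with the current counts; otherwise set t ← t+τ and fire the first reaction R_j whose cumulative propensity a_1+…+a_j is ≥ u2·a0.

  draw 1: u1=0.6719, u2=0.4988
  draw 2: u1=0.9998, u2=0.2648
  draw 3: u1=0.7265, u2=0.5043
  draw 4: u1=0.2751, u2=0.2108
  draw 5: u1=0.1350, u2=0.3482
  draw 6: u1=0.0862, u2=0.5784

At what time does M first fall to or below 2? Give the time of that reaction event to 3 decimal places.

Threshold first reached at t = 0.060

t=0.000: B=8 E=7 M=4 C=9
Draw 1: a1=3.720, a2=7.196, a3=1.012, a4=8.640, a5=17.352, a0=37.920; τ=−ln(0.6719)/37.920=0.010 → t=0.010; u2·a0=0.4988·37.920=18.914; a1+…+a3=11.928 < 18.914 ≤ a1+…+a4=20.568 → R4 fires; B=10 E=7 M=4 C=8
Draw 2: a1=4.650, a2=7.196, a3=1.012, a4=7.680, a5=15.424, a0=35.962; τ=−ln(0.9998)/35.962=0.000 → t=0.010; u2·a0=0.2648·35.962=9.523; a1=4.650 < 9.523 ≤ a1+a2=11.846 → R2 fires; B=10 E=8 M=3 C=10
Draw 3: a1=4.650, a2=6.168, a3=0.759, a4=7.200, a5=14.460, a0=33.237; τ=−ln(0.7265)/33.237=0.010 → t=0.020; u2·a0=0.5043·33.237=16.761; a1+…+a3=11.577 < 16.761 ≤ a1+…+a4=18.777 → R4 fires; B=12 E=8 M=3 C=9
Draw 4: a1=5.580, a2=6.168, a3=0.759, a4=6.480, a5=13.014, a0=32.001; τ=−ln(0.2751)/32.001=0.040 → t=0.060; u2·a0=0.2108·32.001=6.746; a1=5.580 < 6.746 ≤ a1+a2=11.748 → R2 fires; B=12 E=9 M=2 C=11
Draw 5: a1=5.580, a2=4.626, a3=0.506, a4=5.280, a5=10.604, a0=26.596; τ=−ln(0.1350)/26.596=0.075 → t=0.136; u2·a0=0.3482·26.596=9.261; a1=5.580 < 9.261 ≤ a1+a2=10.206 → R2 fires; B=12 E=10 M=1 C=13
Draw 6: a1=5.580, a2=2.570, a3=0.253, a4=3.120, a5=6.266, a0=17.789; τ=−ln(0.0862)/17.789=0.138 → t=0.274 > T=0.24: stop.
M first becomes ≤ 2 when it reaches 2 at the event at t=0.060.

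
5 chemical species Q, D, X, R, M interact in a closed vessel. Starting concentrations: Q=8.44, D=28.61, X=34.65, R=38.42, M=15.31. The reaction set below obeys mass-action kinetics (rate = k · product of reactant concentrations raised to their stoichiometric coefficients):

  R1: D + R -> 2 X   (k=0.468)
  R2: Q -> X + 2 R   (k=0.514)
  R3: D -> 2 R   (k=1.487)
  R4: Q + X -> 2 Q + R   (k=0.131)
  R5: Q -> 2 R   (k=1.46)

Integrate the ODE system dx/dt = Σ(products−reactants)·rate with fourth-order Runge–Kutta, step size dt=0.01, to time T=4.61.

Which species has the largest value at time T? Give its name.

RK4 with dt=0.01: 461 steps to T=4.61. Trajectory (selected grid times):
t=0.00: Q=8.44 D=28.61 X=34.65 R=38.42 M=15.31
t=0.51: Q=56.74 D=0.00 X=11.72 R=175.05 M=15.31
t=1.02: Q=31.21 D=0.00 X=4.33 R=283.04 M=15.31
t=1.54: Q=14.80 D=0.00 X=4.01 R=334.47 M=15.31
t=2.05: Q=7.06 D=0.00 X=3.97 R=358.32 M=15.31
t=2.56: Q=3.36 D=0.00 X=3.96 R=369.67 M=15.31
t=3.07: Q=1.60 D=0.00 X=3.95 R=375.07 M=15.31
t=3.59: Q=0.75 D=0.00 X=3.95 R=377.68 M=15.31
t=4.10: Q=0.36 D=0.00 X=3.95 R=378.88 M=15.31
t=4.61: Q=0.17 D=0.00 X=3.95 R=379.45 M=15.31
At T=4.61: Q=0.17 D=0.00 X=3.95 R=379.45 M=15.31; the largest is R.

Dominant species at T: R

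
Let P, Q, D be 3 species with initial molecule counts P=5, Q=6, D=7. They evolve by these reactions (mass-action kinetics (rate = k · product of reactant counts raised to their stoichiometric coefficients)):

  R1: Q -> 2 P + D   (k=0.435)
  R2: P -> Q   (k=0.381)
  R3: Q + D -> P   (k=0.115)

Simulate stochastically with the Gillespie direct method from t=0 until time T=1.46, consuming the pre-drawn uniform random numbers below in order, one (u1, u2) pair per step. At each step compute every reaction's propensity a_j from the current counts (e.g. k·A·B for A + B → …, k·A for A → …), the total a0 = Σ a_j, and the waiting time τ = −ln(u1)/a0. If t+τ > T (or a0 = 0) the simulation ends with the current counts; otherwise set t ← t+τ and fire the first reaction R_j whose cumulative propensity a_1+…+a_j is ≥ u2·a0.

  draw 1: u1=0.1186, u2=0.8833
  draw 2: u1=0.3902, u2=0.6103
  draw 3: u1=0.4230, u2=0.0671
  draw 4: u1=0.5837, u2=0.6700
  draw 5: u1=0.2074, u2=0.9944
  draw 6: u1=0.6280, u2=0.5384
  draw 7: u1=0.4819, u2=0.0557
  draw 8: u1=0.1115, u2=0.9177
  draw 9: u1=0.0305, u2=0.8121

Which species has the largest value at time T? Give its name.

t=0.000: P=5 Q=6 D=7
Draw 1: a1=2.610, a2=1.905, a3=4.830, a0=9.345; τ=−ln(0.1186)/9.345=0.228 → t=0.228; u2·a0=0.8833·9.345=8.254; a1+a2=4.515 < 8.254 ≤ a1+…+a3=9.345 → R3 fires; P=6 Q=5 D=6
Draw 2: a1=2.175, a2=2.286, a3=3.450, a0=7.911; τ=−ln(0.3902)/7.911=0.119 → t=0.347; u2·a0=0.6103·7.911=4.828; a1+a2=4.461 < 4.828 ≤ a1+…+a3=7.911 → R3 fires; P=7 Q=4 D=5
Draw 3: a1=1.740, a2=2.667, a3=2.300, a0=6.707; τ=−ln(0.4230)/6.707=0.128 → t=0.475; u2·a0=0.0671·6.707=0.450 ≤ a1=1.740 → R1 fires; P=9 Q=3 D=6
Draw 4: a1=1.305, a2=3.429, a3=2.070, a0=6.804; τ=−ln(0.5837)/6.804=0.079 → t=0.555; u2·a0=0.6700·6.804=4.559; a1=1.305 < 4.559 ≤ a1+a2=4.734 → R2 fires; P=8 Q=4 D=6
Draw 5: a1=1.740, a2=3.048, a3=2.760, a0=7.548; τ=−ln(0.2074)/7.548=0.208 → t=0.763; u2·a0=0.9944·7.548=7.506; a1+a2=4.788 < 7.506 ≤ a1+…+a3=7.548 → R3 fires; P=9 Q=3 D=5
Draw 6: a1=1.305, a2=3.429, a3=1.725, a0=6.459; τ=−ln(0.6280)/6.459=0.072 → t=0.835; u2·a0=0.5384·6.459=3.478; a1=1.305 < 3.478 ≤ a1+a2=4.734 → R2 fires; P=8 Q=4 D=5
Draw 7: a1=1.740, a2=3.048, a3=2.300, a0=7.088; τ=−ln(0.4819)/7.088=0.103 → t=0.938; u2·a0=0.0557·7.088=0.395 ≤ a1=1.740 → R1 fires; P=10 Q=3 D=6
Draw 8: a1=1.305, a2=3.810, a3=2.070, a0=7.185; τ=−ln(0.1115)/7.185=0.305 → t=1.243; u2·a0=0.9177·7.185=6.594; a1+a2=5.115 < 6.594 ≤ a1+…+a3=7.185 → R3 fires; P=11 Q=2 D=5
Draw 9: a1=0.870, a2=4.191, a3=1.150, a0=6.211; τ=−ln(0.0305)/6.211=0.562 → t=1.805 > T=1.46: stop.
At T=1.46: P=11 Q=2 D=5; the largest is P.

Dominant species at T: P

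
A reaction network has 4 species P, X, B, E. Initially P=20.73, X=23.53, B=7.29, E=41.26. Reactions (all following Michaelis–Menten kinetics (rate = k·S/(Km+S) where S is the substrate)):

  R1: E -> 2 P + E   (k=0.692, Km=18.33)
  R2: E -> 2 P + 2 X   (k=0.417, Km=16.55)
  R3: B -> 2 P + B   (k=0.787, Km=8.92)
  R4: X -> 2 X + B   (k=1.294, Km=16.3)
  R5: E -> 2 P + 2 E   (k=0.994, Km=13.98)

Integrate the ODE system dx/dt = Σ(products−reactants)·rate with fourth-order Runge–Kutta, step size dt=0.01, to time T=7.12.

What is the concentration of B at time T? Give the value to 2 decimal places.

RK4 with dt=0.01: 712 steps to T=7.12. Trajectory (selected grid times):
t=0.00: P=20.73 X=23.53 B=7.29 E=41.26
t=0.79: P=23.70 X=24.61 B=7.90 E=41.61
t=1.58: P=26.71 X=25.70 B=8.52 E=41.96
t=2.37: P=29.74 X=26.81 B=9.15 E=42.32
t=3.16: P=32.80 X=27.92 B=9.79 E=42.67
t=3.96: P=35.93 X=29.06 B=10.45 E=43.03
t=4.75: P=39.04 X=30.20 B=11.11 E=43.39
t=5.54: P=42.17 X=31.34 B=11.78 E=43.74
t=6.33: P=45.33 X=32.50 B=12.45 E=44.10
t=7.12: P=48.51 X=33.66 B=13.14 E=44.45
Read off B at T=7.12: 13.14

B at T = 13.14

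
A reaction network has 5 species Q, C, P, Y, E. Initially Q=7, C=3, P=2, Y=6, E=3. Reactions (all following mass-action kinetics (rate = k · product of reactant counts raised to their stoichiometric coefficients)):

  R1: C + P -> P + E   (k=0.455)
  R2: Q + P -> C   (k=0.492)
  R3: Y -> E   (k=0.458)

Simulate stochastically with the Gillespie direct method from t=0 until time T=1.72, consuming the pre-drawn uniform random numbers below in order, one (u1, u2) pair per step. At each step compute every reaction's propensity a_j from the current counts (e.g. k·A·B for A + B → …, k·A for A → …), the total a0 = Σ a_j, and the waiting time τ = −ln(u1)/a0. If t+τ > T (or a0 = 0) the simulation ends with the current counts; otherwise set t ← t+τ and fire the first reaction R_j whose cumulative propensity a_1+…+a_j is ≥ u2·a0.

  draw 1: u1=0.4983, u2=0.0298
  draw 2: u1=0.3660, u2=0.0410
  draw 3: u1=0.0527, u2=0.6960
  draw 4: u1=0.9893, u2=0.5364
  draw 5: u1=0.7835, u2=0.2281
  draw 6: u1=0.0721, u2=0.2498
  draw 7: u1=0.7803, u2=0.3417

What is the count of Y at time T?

Y at T = 4

t=0.000: Q=7 C=3 P=2 Y=6 E=3
Draw 1: a1=2.730, a2=6.888, a3=2.748, a0=12.366; τ=−ln(0.4983)/12.366=0.056 → t=0.056; u2·a0=0.0298·12.366=0.369 ≤ a1=2.730 → R1 fires; Q=7 C=2 P=2 Y=6 E=4
Draw 2: a1=1.820, a2=6.888, a3=2.748, a0=11.456; τ=−ln(0.3660)/11.456=0.088 → t=0.144; u2·a0=0.0410·11.456=0.470 ≤ a1=1.820 → R1 fires; Q=7 C=1 P=2 Y=6 E=5
Draw 3: a1=0.910, a2=6.888, a3=2.748, a0=10.546; τ=−ln(0.0527)/10.546=0.279 → t=0.423; u2·a0=0.6960·10.546=7.340; a1=0.910 < 7.340 ≤ a1+a2=7.798 → R2 fires; Q=6 C=2 P=1 Y=6 E=5
Draw 4: a1=0.910, a2=2.952, a3=2.748, a0=6.610; τ=−ln(0.9893)/6.610=0.002 → t=0.425; u2·a0=0.5364·6.610=3.546; a1=0.910 < 3.546 ≤ a1+a2=3.862 → R2 fires; Q=5 C=3 P=0 Y=6 E=5
Draw 5: a1=0.000, a2=0.000, a3=2.748, a0=2.748; τ=−ln(0.7835)/2.748=0.089 → t=0.514; u2·a0=0.2281·2.748=0.627; a1+a2=0.000 < 0.627 ≤ a1+…+a3=2.748 → R3 fires; Q=5 C=3 P=0 Y=5 E=6
Draw 6: a1=0.000, a2=0.000, a3=2.290, a0=2.290; τ=−ln(0.0721)/2.290=1.148 → t=1.662; u2·a0=0.2498·2.290=0.572; a1+a2=0.000 < 0.572 ≤ a1+…+a3=2.290 → R3 fires; Q=5 C=3 P=0 Y=4 E=7
Draw 7: a1=0.000, a2=0.000, a3=1.832, a0=1.832; τ=−ln(0.7803)/1.832=0.135 → t=1.797 > T=1.72: stop.
Read off Y at T=1.72: 4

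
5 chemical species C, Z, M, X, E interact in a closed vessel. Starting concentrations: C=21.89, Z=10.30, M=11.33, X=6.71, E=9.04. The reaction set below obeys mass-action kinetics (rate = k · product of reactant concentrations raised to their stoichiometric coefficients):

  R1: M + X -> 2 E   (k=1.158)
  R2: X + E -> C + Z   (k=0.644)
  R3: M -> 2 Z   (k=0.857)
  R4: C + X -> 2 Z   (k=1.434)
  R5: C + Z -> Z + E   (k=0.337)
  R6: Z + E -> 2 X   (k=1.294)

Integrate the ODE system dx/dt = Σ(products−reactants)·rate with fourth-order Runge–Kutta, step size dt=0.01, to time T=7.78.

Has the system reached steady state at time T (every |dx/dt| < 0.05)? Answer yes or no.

Steady state at T: yes

RK4 with dt=0.01: 778 steps to T=7.78. Trajectory (selected grid times):
t=0.00: C=21.89 Z=10.30 M=11.33 X=6.71 E=9.04
t=0.86: C=0.00 Z=34.15 M=0.00 X=25.79 E=0.00
t=1.73: C=0.00 Z=34.15 M=0.00 X=25.79 E=0.00
t=2.59: C=0.00 Z=34.15 M=0.00 X=25.79 E=0.00
t=3.46: C=0.00 Z=34.15 M=0.00 X=25.79 E=0.00
t=4.32: C=0.00 Z=34.15 M=0.00 X=25.79 E=0.00
t=5.19: C=0.00 Z=34.15 M=0.00 X=25.79 E=0.00
t=6.05: C=0.00 Z=34.15 M=0.00 X=25.79 E=0.00
t=6.92: C=0.00 Z=34.15 M=0.00 X=25.79 E=0.00
t=7.78: C=0.00 Z=34.15 M=0.00 X=25.79 E=0.00
Rates at T: R1=0.0000, R2=0.0000, R3=0.0000, R4=0.0000, R5=0.0000, R6=0.0000
dx/dt at T (Σ net stoichiometry × rate): C=-0.0000, Z=+0.0000, M=-0.0000, X=+0.0000, E=-0.0000
Largest |dx/dt| is |+0.0000| (Z) < 0.05 → steady.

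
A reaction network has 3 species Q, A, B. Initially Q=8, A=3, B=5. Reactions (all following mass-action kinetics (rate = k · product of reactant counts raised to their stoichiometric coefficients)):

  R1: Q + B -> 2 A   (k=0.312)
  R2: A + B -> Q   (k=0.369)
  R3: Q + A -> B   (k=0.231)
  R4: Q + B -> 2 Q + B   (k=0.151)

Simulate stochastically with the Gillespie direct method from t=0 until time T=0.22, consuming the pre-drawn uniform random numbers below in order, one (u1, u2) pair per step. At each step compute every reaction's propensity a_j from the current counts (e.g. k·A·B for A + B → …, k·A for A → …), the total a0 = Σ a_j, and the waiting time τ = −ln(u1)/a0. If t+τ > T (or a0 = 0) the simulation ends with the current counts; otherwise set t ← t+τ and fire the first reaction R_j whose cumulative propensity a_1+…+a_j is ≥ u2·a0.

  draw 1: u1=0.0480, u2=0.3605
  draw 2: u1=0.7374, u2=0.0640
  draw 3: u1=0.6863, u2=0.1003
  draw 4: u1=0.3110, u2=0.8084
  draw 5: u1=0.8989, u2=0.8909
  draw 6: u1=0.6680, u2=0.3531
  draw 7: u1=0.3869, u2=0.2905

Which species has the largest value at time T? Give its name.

t=0.000: Q=8 A=3 B=5
Draw 1: a1=12.480, a2=5.535, a3=5.544, a4=6.040, a0=29.599; τ=−ln(0.0480)/29.599=0.103 → t=0.103; u2·a0=0.3605·29.599=10.670 ≤ a1=12.480 → R1 fires; Q=7 A=5 B=4
Draw 2: a1=8.736, a2=7.380, a3=8.085, a4=4.228, a0=28.429; τ=−ln(0.7374)/28.429=0.011 → t=0.113; u2·a0=0.0640·28.429=1.819 ≤ a1=8.736 → R1 fires; Q=6 A=7 B=3
Draw 3: a1=5.616, a2=7.749, a3=9.702, a4=2.718, a0=25.785; τ=−ln(0.6863)/25.785=0.015 → t=0.128; u2·a0=0.1003·25.785=2.586 ≤ a1=5.616 → R1 fires; Q=5 A=9 B=2
Draw 4: a1=3.120, a2=6.642, a3=10.395, a4=1.510, a0=21.667; τ=−ln(0.3110)/21.667=0.054 → t=0.182; u2·a0=0.8084·21.667=17.516; a1+a2=9.762 < 17.516 ≤ a1+…+a3=20.157 → R3 fires; Q=4 A=8 B=3
Draw 5: a1=3.744, a2=8.856, a3=7.392, a4=1.812, a0=21.804; τ=−ln(0.8989)/21.804=0.005 → t=0.187; u2·a0=0.8909·21.804=19.425; a1+a2=12.600 < 19.425 ≤ a1+…+a3=19.992 → R3 fires; Q=3 A=7 B=4
Draw 6: a1=3.744, a2=10.332, a3=4.851, a4=1.812, a0=20.739; τ=−ln(0.6680)/20.739=0.019 → t=0.206; u2·a0=0.3531·20.739=7.323; a1=3.744 < 7.323 ≤ a1+a2=14.076 → R2 fires; Q=4 A=6 B=3
Draw 7: a1=3.744, a2=6.642, a3=5.544, a4=1.812, a0=17.742; τ=−ln(0.3869)/17.742=0.054 → t=0.260 > T=0.22: stop.
At T=0.22: Q=4 A=6 B=3; the largest is A.

Dominant species at T: A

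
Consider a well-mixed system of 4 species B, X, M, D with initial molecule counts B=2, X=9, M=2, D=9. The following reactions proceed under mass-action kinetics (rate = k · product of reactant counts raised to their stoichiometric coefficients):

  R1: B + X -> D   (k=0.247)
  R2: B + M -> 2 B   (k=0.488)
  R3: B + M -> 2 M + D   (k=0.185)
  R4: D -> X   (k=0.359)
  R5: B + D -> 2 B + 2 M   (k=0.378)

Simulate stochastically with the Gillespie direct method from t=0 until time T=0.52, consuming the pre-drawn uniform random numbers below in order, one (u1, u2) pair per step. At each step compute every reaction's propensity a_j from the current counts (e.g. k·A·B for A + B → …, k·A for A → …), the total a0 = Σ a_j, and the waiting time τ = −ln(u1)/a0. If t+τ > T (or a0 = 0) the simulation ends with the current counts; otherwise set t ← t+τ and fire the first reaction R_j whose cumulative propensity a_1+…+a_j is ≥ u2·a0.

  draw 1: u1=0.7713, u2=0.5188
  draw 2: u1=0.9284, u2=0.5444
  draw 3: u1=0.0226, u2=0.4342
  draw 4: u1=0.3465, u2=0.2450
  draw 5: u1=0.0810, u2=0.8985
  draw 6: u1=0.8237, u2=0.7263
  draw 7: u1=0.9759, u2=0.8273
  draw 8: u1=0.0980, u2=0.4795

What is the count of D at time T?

t=0.000: B=2 X=9 M=2 D=9
Draw 1: a1=4.446, a2=1.952, a3=0.740, a4=3.231, a5=6.804, a0=17.173; τ=−ln(0.7713)/17.173=0.015 → t=0.015; u2·a0=0.5188·17.173=8.909; a1+…+a3=7.138 < 8.909 ≤ a1+…+a4=10.369 → R4 fires; B=2 X=10 M=2 D=8
Draw 2: a1=4.940, a2=1.952, a3=0.740, a4=2.872, a5=6.048, a0=16.552; τ=−ln(0.9284)/16.552=0.004 → t=0.020; u2·a0=0.5444·16.552=9.011; a1+…+a3=7.632 < 9.011 ≤ a1+…+a4=10.504 → R4 fires; B=2 X=11 M=2 D=7
Draw 3: a1=5.434, a2=1.952, a3=0.740, a4=2.513, a5=5.292, a0=15.931; τ=−ln(0.0226)/15.931=0.238 → t=0.257; u2·a0=0.4342·15.931=6.917; a1=5.434 < 6.917 ≤ a1+a2=7.386 → R2 fires; B=3 X=11 M=1 D=7
Draw 4: a1=8.151, a2=1.464, a3=0.555, a4=2.513, a5=7.938, a0=20.621; τ=−ln(0.3465)/20.621=0.051 → t=0.309; u2·a0=0.2450·20.621=5.052 ≤ a1=8.151 → R1 fires; B=2 X=10 M=1 D=8
Draw 5: a1=4.940, a2=0.976, a3=0.370, a4=2.872, a5=6.048, a0=15.206; τ=−ln(0.0810)/15.206=0.165 → t=0.474; u2·a0=0.8985·15.206=13.663; a1+…+a4=9.158 < 13.663 ≤ a1+…+a5=15.206 → R5 fires; B=3 X=10 M=3 D=7
Draw 6: a1=7.410, a2=4.392, a3=1.665, a4=2.513, a5=7.938, a0=23.918; τ=−ln(0.8237)/23.918=0.008 → t=0.482; u2·a0=0.7263·23.918=17.372; a1+…+a4=15.980 < 17.372 ≤ a1+…+a5=23.918 → R5 fires; B=4 X=10 M=5 D=6
Draw 7: a1=9.880, a2=9.760, a3=3.700, a4=2.154, a5=9.072, a0=34.566; τ=−ln(0.9759)/34.566=0.001 → t=0.483; u2·a0=0.8273·34.566=28.596; a1+…+a4=25.494 < 28.596 ≤ a1+…+a5=34.566 → R5 fires; B=5 X=10 M=7 D=5
Draw 8: a1=12.350, a2=17.080, a3=6.475, a4=1.795, a5=9.450, a0=47.150; τ=−ln(0.0980)/47.150=0.049 → t=0.532 > T=0.52: stop.
Read off D at T=0.52: 5

D at T = 5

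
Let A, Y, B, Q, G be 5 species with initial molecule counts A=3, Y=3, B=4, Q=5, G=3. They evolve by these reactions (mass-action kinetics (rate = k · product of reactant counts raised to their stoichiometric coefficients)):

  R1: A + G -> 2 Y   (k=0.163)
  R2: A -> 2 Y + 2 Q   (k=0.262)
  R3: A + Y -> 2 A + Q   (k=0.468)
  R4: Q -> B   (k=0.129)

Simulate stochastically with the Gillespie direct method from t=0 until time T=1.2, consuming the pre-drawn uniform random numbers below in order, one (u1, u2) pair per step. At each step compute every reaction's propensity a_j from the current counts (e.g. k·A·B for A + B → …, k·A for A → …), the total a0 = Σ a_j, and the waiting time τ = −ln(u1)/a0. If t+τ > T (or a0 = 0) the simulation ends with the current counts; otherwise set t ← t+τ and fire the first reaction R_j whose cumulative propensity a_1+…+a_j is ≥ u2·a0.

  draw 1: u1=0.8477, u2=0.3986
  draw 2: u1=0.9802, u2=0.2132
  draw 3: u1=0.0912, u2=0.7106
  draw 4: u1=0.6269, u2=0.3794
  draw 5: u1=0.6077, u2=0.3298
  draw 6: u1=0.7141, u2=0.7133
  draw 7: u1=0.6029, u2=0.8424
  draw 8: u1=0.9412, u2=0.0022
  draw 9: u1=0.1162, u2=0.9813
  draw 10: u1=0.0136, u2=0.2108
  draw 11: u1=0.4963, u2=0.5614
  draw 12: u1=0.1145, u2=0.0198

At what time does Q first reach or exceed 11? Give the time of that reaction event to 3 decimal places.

t=0.000: A=3 Y=3 B=4 Q=5 G=3
Draw 1: a1=1.467, a2=0.786, a3=4.212, a4=0.645, a0=7.110; τ=−ln(0.8477)/7.110=0.023 → t=0.023; u2·a0=0.3986·7.110=2.834; a1+a2=2.253 < 2.834 ≤ a1+…+a3=6.465 → R3 fires; A=4 Y=2 B=4 Q=6 G=3
Draw 2: a1=1.956, a2=1.048, a3=3.744, a4=0.774, a0=7.522; τ=−ln(0.9802)/7.522=0.003 → t=0.026; u2·a0=0.2132·7.522=1.604 ≤ a1=1.956 → R1 fires; A=3 Y=4 B=4 Q=6 G=2
Draw 3: a1=0.978, a2=0.786, a3=5.616, a4=0.774, a0=8.154; τ=−ln(0.0912)/8.154=0.294 → t=0.320; u2·a0=0.7106·8.154=5.794; a1+a2=1.764 < 5.794 ≤ a1+…+a3=7.380 → R3 fires; A=4 Y=3 B=4 Q=7 G=2
Draw 4: a1=1.304, a2=1.048, a3=5.616, a4=0.903, a0=8.871; τ=−ln(0.6269)/8.871=0.053 → t=0.372; u2·a0=0.3794·8.871=3.366; a1+a2=2.352 < 3.366 ≤ a1+…+a3=7.968 → R3 fires; A=5 Y=2 B=4 Q=8 G=2
Draw 5: a1=1.630, a2=1.310, a3=4.680, a4=1.032, a0=8.652; τ=−ln(0.6077)/8.652=0.058 → t=0.430; u2·a0=0.3298·8.652=2.853; a1=1.630 < 2.853 ≤ a1+a2=2.940 → R2 fires; A=4 Y=4 B=4 Q=10 G=2
Draw 6: a1=1.304, a2=1.048, a3=7.488, a4=1.290, a0=11.130; τ=−ln(0.7141)/11.130=0.030 → t=0.460; u2·a0=0.7133·11.130=7.939; a1+a2=2.352 < 7.939 ≤ a1+…+a3=9.840 → R3 fires; A=5 Y=3 B=4 Q=11 G=2
Draw 7: a1=1.630, a2=1.310, a3=7.020, a4=1.419, a0=11.379; τ=−ln(0.6029)/11.379=0.044 → t=0.505; u2·a0=0.8424·11.379=9.586; a1+a2=2.940 < 9.586 ≤ a1+…+a3=9.960 → R3 fires; A=6 Y=2 B=4 Q=12 G=2
Draw 8: a1=1.956, a2=1.572, a3=5.616, a4=1.548, a0=10.692; τ=−ln(0.9412)/10.692=0.006 → t=0.510; u2·a0=0.0022·10.692=0.024 ≤ a1=1.956 → R1 fires; A=5 Y=4 B=4 Q=12 G=1
Draw 9: a1=0.815, a2=1.310, a3=9.360, a4=1.548, a0=13.033; τ=−ln(0.1162)/13.033=0.165 → t=0.675; u2·a0=0.9813·13.033=12.789; a1+…+a3=11.485 < 12.789 ≤ a1+…+a4=13.033 → R4 fires; A=5 Y=4 B=5 Q=11 G=1
Draw 10: a1=0.815, a2=1.310, a3=9.360, a4=1.419, a0=12.904; τ=−ln(0.0136)/12.904=0.333 → t=1.008; u2·a0=0.2108·12.904=2.720; a1+a2=2.125 < 2.720 ≤ a1+…+a3=11.485 → R3 fires; A=6 Y=3 B=5 Q=12 G=1
Draw 11: a1=0.978, a2=1.572, a3=8.424, a4=1.548, a0=12.522; τ=−ln(0.4963)/12.522=0.056 → t=1.064; u2·a0=0.5614·12.522=7.030; a1+a2=2.550 < 7.030 ≤ a1+…+a3=10.974 → R3 fires; A=7 Y=2 B=5 Q=13 G=1
Draw 12: a1=1.141, a2=1.834, a3=6.552, a4=1.677, a0=11.204; τ=−ln(0.1145)/11.204=0.193 → t=1.258 > T=1.2: stop.
Q first becomes ≥ 11 when it reaches 11 at the event at t=0.460.

Threshold first reached at t = 0.460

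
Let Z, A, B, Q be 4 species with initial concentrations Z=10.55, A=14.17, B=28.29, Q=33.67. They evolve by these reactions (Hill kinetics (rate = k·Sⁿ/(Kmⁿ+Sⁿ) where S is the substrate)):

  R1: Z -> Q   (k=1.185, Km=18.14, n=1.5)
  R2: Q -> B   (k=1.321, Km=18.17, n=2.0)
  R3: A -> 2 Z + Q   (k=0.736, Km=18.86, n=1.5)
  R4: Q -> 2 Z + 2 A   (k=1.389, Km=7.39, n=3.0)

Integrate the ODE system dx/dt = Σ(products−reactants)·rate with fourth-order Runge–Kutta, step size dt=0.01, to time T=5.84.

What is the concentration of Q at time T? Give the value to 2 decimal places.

RK4 with dt=0.01: 584 steps to T=5.84. Trajectory (selected grid times):
t=0.00: Z=10.55 A=14.17 B=28.29 Q=33.67
t=0.65: Z=12.47 A=15.76 B=28.95 Q=32.57
t=1.30: Z=14.39 A=17.33 B=29.60 Q=31.55
t=1.95: Z=16.30 A=18.88 B=30.24 Q=30.59
t=2.60: Z=18.20 A=20.41 B=30.87 Q=29.68
t=3.24: Z=20.07 A=21.90 B=31.48 Q=28.85
t=3.89: Z=21.96 A=23.41 B=32.09 Q=28.05
t=4.54: Z=23.84 A=24.89 B=32.69 Q=27.30
t=5.19: Z=25.73 A=26.37 B=33.28 Q=26.59
t=5.84: Z=27.60 A=27.83 B=33.86 Q=25.92
Read off Q at T=5.84: 25.92

Q at T = 25.92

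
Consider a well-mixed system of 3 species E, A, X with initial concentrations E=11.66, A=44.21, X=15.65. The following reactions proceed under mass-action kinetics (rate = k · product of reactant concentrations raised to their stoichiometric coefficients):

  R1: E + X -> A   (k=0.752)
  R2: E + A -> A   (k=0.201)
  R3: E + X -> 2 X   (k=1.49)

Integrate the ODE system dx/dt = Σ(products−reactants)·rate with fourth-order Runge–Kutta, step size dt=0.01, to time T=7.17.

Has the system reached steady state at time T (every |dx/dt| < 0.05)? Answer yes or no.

RK4 with dt=0.01: 717 steps to T=7.17. Trajectory (selected grid times):
t=0.00: E=11.66 A=44.21 X=15.65
t=0.80: E=0.00 A=47.37 X=18.75
t=1.59: E=0.00 A=47.37 X=18.75
t=2.39: E=0.00 A=47.37 X=18.75
t=3.19: E=0.00 A=47.37 X=18.75
t=3.98: E=0.00 A=47.37 X=18.75
t=4.78: E=0.00 A=47.37 X=18.75
t=5.58: E=0.00 A=47.37 X=18.75
t=6.37: E=0.00 A=47.37 X=18.75
t=7.17: E=0.00 A=47.37 X=18.75
Rates at T: R1=0.0000, R2=0.0000, R3=0.0000
dx/dt at T (Σ net stoichiometry × rate): E=-0.0000, A=+0.0000, X=+0.0000
Largest |dx/dt| is |-0.0000| (E) < 0.05 → steady.

Steady state at T: yes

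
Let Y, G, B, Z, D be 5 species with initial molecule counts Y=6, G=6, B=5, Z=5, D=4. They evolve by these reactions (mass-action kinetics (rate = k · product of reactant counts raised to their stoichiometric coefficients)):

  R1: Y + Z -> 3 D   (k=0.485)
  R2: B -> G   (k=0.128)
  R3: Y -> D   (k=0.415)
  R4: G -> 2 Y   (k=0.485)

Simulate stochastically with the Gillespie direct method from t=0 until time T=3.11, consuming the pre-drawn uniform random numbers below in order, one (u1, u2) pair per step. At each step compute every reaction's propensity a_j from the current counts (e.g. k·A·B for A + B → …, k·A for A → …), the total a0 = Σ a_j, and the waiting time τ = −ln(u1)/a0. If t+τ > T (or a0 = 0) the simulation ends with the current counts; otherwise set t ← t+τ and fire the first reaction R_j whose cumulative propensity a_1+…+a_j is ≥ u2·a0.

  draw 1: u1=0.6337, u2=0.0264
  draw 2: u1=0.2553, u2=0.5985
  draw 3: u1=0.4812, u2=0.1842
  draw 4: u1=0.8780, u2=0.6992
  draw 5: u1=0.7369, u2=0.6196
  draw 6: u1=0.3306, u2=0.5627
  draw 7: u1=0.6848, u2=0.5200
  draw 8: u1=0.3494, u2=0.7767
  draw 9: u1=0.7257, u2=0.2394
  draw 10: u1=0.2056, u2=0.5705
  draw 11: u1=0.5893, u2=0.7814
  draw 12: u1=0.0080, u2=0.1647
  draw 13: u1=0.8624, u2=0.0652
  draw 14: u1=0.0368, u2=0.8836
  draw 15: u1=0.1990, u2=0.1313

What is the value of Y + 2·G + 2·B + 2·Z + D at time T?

Value at T = 42

Check how each reaction changes W = Y + 2·G + 2·B + 2·Z + D (weight of products minus weight of reactants):
R1: Y + Z -> 3 D: (1·3) − (1·1 + 2·1) = 3 − 3 = 0
R2: B -> G: (2·1) − (2·1) = 2 − 2 = 0
R3: Y -> D: (1·1) − (1·1) = 1 − 1 = 0
R4: G -> 2 Y: (1·2) − (2·1) = 2 − 2 = 0
Every reaction leaves W unchanged, so W is conserved and no simulation is needed: W(T) = W(0) = 6 + 2·6 + 2·5 + 2·5 + 4 = 42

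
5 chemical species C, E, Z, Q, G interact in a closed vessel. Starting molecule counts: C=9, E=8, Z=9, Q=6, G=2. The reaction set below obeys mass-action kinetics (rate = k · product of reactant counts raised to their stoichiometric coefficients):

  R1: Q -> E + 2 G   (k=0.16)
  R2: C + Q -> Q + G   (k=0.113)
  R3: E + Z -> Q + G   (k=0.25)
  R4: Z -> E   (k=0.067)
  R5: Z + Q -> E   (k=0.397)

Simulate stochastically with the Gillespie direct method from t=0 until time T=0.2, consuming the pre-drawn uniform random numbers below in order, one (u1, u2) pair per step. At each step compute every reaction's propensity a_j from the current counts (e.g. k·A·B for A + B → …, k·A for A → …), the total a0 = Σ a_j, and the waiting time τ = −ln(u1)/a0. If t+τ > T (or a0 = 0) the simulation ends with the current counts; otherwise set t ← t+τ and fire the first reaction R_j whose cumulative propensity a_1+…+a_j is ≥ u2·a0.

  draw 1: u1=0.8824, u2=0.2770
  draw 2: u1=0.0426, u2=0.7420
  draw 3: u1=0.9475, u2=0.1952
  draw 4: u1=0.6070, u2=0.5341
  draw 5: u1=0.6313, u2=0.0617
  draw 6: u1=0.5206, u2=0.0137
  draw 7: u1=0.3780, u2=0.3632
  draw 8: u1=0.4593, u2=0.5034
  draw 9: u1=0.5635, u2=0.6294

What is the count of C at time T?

t=0.000: C=9 E=8 Z=9 Q=6 G=2
Draw 1: a1=0.960, a2=6.102, a3=18.000, a4=0.603, a5=21.438, a0=47.103; τ=−ln(0.8824)/47.103=0.003 → t=0.003; u2·a0=0.2770·47.103=13.048; a1+a2=7.062 < 13.048 ≤ a1+…+a3=25.062 → R3 fires; C=9 E=7 Z=8 Q=7 G=3
Draw 2: a1=1.120, a2=7.119, a3=14.000, a4=0.536, a5=22.232, a0=45.007; τ=−ln(0.0426)/45.007=0.070 → t=0.073; u2·a0=0.7420·45.007=33.395; a1+…+a4=22.775 < 33.395 ≤ a1+…+a5=45.007 → R5 fires; C=9 E=8 Z=7 Q=6 G=3
Draw 3: a1=0.960, a2=6.102, a3=14.000, a4=0.469, a5=16.674, a0=38.205; τ=−ln(0.9475)/38.205=0.001 → t=0.074; u2·a0=0.1952·38.205=7.458; a1+a2=7.062 < 7.458 ≤ a1+…+a3=21.062 → R3 fires; C=9 E=7 Z=6 Q=7 G=4
Draw 4: a1=1.120, a2=7.119, a3=10.500, a4=0.402, a5=16.674, a0=35.815; τ=−ln(0.6070)/35.815=0.014 → t=0.088; u2·a0=0.5341·35.815=19.129; a1+…+a3=18.739 < 19.129 ≤ a1+…+a4=19.141 → R4 fires; C=9 E=8 Z=5 Q=7 G=4
Draw 5: a1=1.120, a2=7.119, a3=10.000, a4=0.335, a5=13.895, a0=32.469; τ=−ln(0.6313)/32.469=0.014 → t=0.102; u2·a0=0.0617·32.469=2.003; a1=1.120 < 2.003 ≤ a1+a2=8.239 → R2 fires; C=8 E=8 Z=5 Q=7 G=5
Draw 6: a1=1.120, a2=6.328, a3=10.000, a4=0.335, a5=13.895, a0=31.678; τ=−ln(0.5206)/31.678=0.021 → t=0.123; u2·a0=0.0137·31.678=0.434 ≤ a1=1.120 → R1 fires; C=8 E=9 Z=5 Q=6 G=7
Draw 7: a1=0.960, a2=5.424, a3=11.250, a4=0.335, a5=11.910, a0=29.879; τ=−ln(0.3780)/29.879=0.033 → t=0.155; u2·a0=0.3632·29.879=10.852; a1+a2=6.384 < 10.852 ≤ a1+…+a3=17.634 → R3 fires; C=8 E=8 Z=4 Q=7 G=8
Draw 8: a1=1.120, a2=6.328, a3=8.000, a4=0.268, a5=11.116, a0=26.832; τ=−ln(0.4593)/26.832=0.029 → t=0.184; u2·a0=0.5034·26.832=13.507; a1+a2=7.448 < 13.507 ≤ a1+…+a3=15.448 → R3 fires; C=8 E=7 Z=3 Q=8 G=9
Draw 9: a1=1.280, a2=7.232, a3=5.250, a4=0.201, a5=9.528, a0=23.491; τ=−ln(0.5635)/23.491=0.024 → t=0.209 > T=0.2: stop.
Read off C at T=0.2: 8

C at T = 8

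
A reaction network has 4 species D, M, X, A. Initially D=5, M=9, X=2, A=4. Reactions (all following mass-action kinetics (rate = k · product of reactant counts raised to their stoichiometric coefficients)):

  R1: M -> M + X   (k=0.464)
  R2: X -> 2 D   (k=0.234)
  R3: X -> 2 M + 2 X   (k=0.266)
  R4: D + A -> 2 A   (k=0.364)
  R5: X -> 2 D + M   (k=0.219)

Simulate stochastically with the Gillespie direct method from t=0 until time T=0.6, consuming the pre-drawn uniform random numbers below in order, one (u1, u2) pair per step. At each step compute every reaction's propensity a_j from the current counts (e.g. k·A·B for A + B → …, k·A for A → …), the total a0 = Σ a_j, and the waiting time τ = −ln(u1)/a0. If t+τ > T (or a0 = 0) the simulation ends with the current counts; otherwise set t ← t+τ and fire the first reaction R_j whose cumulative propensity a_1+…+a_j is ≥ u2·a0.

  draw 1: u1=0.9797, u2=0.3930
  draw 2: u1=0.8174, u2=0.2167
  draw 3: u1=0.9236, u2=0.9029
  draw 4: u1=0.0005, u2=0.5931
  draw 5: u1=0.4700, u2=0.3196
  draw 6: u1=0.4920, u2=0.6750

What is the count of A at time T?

t=0.000: D=5 M=9 X=2 A=4
Draw 1: a1=4.176, a2=0.468, a3=0.532, a4=7.280, a5=0.438, a0=12.894; τ=−ln(0.9797)/12.894=0.002 → t=0.002; u2·a0=0.3930·12.894=5.067; a1+a2=4.644 < 5.067 ≤ a1+…+a3=5.176 → R3 fires; D=5 M=11 X=3 A=4
Draw 2: a1=5.104, a2=0.702, a3=0.798, a4=7.280, a5=0.657, a0=14.541; τ=−ln(0.8174)/14.541=0.014 → t=0.015; u2·a0=0.2167·14.541=3.151 ≤ a1=5.104 → R1 fires; D=5 M=11 X=4 A=4
Draw 3: a1=5.104, a2=0.936, a3=1.064, a4=7.280, a5=0.876, a0=15.260; τ=−ln(0.9236)/15.260=0.005 → t=0.021; u2·a0=0.9029·15.260=13.778; a1+…+a3=7.104 < 13.778 ≤ a1+…+a4=14.384 → R4 fires; D=4 M=11 X=4 A=5
Draw 4: a1=5.104, a2=0.936, a3=1.064, a4=7.280, a5=0.876, a0=15.260; τ=−ln(0.0005)/15.260=0.498 → t=0.519; u2·a0=0.5931·15.260=9.051; a1+…+a3=7.104 < 9.051 ≤ a1+…+a4=14.384 → R4 fires; D=3 M=11 X=4 A=6
Draw 5: a1=5.104, a2=0.936, a3=1.064, a4=6.552, a5=0.876, a0=14.532; τ=−ln(0.4700)/14.532=0.052 → t=0.571; u2·a0=0.3196·14.532=4.644 ≤ a1=5.104 → R1 fires; D=3 M=11 X=5 A=6
Draw 6: a1=5.104, a2=1.170, a3=1.330, a4=6.552, a5=1.095, a0=15.251; τ=−ln(0.4920)/15.251=0.047 → t=0.617 > T=0.6: stop.
Read off A at T=0.6: 6

A at T = 6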